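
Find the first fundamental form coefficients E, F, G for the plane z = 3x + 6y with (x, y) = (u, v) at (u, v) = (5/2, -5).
E = 10;  F = 18;  G = 37

Partials: r_u = (1, 0, 3), r_v = (0, 1, 6). As functions of (u, v):
  E = r_u · r_u = 10,
  F = r_u · r_v = 18,
  G = r_v · r_v = 37.
Evaluating at (u, v) = (5/2, -5): E = 10, F = 18, G = 37.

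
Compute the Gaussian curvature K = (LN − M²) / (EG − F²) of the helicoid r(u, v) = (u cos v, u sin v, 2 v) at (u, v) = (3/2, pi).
K = -64/625

Coefficients of the first fundamental form: E = 1, F = 0, G = u^2 + 4.
Coefficients of the second fundamental form: L = 0, M = -2/sqrt(u^2 + 4), N = 0.
Assemble K = (LN − M²)/(EG − F²) = -4/(u^2 + 4)^2. At (u, v) = (3/2, pi): K = -64/625.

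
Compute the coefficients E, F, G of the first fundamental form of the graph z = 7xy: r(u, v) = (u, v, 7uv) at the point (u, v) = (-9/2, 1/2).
E = 53/4;  F = -441/4;  G = 3973/4

Partials: r_u = (1, 0, 7*v), r_v = (0, 1, 7*u). As functions of (u, v):
  E = r_u · r_u = 49*v^2 + 1,
  F = r_u · r_v = 49*u*v,
  G = r_v · r_v = 49*u^2 + 1.
Evaluating at (u, v) = (-9/2, 1/2): E = 53/4, F = -441/4, G = 3973/4.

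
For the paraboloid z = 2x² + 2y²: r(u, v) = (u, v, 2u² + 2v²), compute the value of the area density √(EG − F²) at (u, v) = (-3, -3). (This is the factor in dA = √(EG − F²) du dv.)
√(EG − F²)|_{(-3, -3)} = 17

E = 16*u^2 + 1, F = 16*u*v, G = 16*v^2 + 1, so EG − F² = 16*u^2 + 16*v^2 + 1. Taking the positive square root: √(EG − F²) = sqrt(16*u^2 + 16*v^2 + 1). At (u, v) = (-3, -3): 17.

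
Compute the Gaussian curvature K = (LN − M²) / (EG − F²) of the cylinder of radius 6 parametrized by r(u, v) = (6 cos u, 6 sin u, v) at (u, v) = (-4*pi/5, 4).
K = 0

Coefficients of the first fundamental form: E = 36, F = 0, G = 1.
Coefficients of the second fundamental form: L = -6, M = 0, N = 0.
Assemble K = (LN − M²)/(EG − F²) = 0. At (u, v) = (-4*pi/5, 4): K = 0.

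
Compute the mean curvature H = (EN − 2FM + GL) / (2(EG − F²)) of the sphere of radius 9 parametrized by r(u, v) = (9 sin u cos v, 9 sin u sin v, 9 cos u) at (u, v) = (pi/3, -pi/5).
H = -1/9

With E = 81, F = 0, G = 81*sin(u)^2, L = -9*sin(u)/Abs(sin(u)), M = 0, N = -9*sin(u)^3/Abs(sin(u)), assemble
  H = (EN − 2FM + GL) / (2(EG − F²)) = -sin(u)/(9*Abs(sin(u))).
At (u, v) = (pi/3, -pi/5): H = -1/9.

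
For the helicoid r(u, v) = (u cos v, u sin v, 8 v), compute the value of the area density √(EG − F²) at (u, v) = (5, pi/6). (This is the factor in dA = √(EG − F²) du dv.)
√(EG − F²)|_{(5, pi/6)} = sqrt(89)

E = 1, F = 0, G = u^2 + 64, so EG − F² = u^2 + 64. Taking the positive square root: √(EG − F²) = sqrt(u^2 + 64). At (u, v) = (5, pi/6): sqrt(89).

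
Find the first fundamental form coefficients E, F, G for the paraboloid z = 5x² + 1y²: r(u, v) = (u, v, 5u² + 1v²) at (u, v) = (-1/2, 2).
E = 26;  F = -20;  G = 17

Partials: r_u = (1, 0, 10*u), r_v = (0, 1, 2*v). As functions of (u, v):
  E = r_u · r_u = 100*u^2 + 1,
  F = r_u · r_v = 20*u*v,
  G = r_v · r_v = 4*v^2 + 1.
Evaluating at (u, v) = (-1/2, 2): E = 26, F = -20, G = 17.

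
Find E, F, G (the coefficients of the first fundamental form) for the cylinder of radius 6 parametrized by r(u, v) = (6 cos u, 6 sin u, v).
E = 36;  F = 0;  G = 1

Compute partials: r_u = (-6*sin(u), 6*cos(u), 0), r_v = (0, 0, 1). Then
  E = r_u · r_u = 36,
  F = r_u · r_v = 0,
  G = r_v · r_v = 1.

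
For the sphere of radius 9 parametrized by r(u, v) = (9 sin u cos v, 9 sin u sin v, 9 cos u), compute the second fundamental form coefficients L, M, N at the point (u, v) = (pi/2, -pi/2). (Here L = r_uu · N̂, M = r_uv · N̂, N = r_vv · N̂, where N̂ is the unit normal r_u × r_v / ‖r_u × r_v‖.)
L = -9;  M = 0;  N = -9

Compute the unit normal N̂(u, v) = (sin(u)^2*cos(v)/Abs(sin(u)), sin(u)^2*sin(v)/Abs(sin(u)), sin(2*u)/(2*Abs(sin(u)))), and the second partials r_uu, r_uv, r_vv. Take dot products:
  L(u, v) = r_uu · N̂ = -9*sin(u)/Abs(sin(u)),
  M(u, v) = r_uv · N̂ = 0,
  N(u, v) = r_vv · N̂ = -9*sin(u)^3/Abs(sin(u)).
Evaluating at (u, v) = (pi/2, -pi/2):
  L = -9, M = 0, N = -9.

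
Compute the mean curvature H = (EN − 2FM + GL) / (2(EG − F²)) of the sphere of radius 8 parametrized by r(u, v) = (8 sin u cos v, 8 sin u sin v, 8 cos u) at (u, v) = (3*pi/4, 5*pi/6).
H = -1/8

With E = 64, F = 0, G = 64*sin(u)^2, L = -8*sin(u)/Abs(sin(u)), M = 0, N = -8*sin(u)^3/Abs(sin(u)), assemble
  H = (EN − 2FM + GL) / (2(EG − F²)) = -sin(u)/(8*Abs(sin(u))).
At (u, v) = (3*pi/4, 5*pi/6): H = -1/8.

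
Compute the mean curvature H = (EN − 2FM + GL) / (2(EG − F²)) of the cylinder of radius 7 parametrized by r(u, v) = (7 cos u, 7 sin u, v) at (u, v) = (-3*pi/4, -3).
H = -1/14

With E = 49, F = 0, G = 1, L = -7, M = 0, N = 0, assemble
  H = (EN − 2FM + GL) / (2(EG − F²)) = -1/14.
At (u, v) = (-3*pi/4, -3): H = -1/14.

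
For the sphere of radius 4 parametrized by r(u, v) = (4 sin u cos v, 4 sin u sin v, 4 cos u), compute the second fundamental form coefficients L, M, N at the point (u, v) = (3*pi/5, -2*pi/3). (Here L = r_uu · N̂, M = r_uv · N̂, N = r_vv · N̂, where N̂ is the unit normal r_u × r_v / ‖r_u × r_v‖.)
L = -4;  M = 0;  N = -5/2 - sqrt(5)/2

Compute the unit normal N̂(u, v) = (sin(u)^2*cos(v)/Abs(sin(u)), sin(u)^2*sin(v)/Abs(sin(u)), sin(2*u)/(2*Abs(sin(u)))), and the second partials r_uu, r_uv, r_vv. Take dot products:
  L(u, v) = r_uu · N̂ = -4*sin(u)/Abs(sin(u)),
  M(u, v) = r_uv · N̂ = 0,
  N(u, v) = r_vv · N̂ = -4*sin(u)^3/Abs(sin(u)).
Evaluating at (u, v) = (3*pi/5, -2*pi/3):
  L = -4, M = 0, N = -5/2 - sqrt(5)/2.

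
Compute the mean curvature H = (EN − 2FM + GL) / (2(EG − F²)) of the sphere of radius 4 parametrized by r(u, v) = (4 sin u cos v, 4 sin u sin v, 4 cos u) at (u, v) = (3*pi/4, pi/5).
H = -1/4

With E = 16, F = 0, G = 16*sin(u)^2, L = -4*sin(u)/Abs(sin(u)), M = 0, N = -4*sin(u)^3/Abs(sin(u)), assemble
  H = (EN − 2FM + GL) / (2(EG − F²)) = -sin(u)/(4*Abs(sin(u))).
At (u, v) = (3*pi/4, pi/5): H = -1/4.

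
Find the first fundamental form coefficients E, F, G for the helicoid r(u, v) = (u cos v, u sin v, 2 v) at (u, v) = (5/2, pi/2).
E = 1;  F = 0;  G = 41/4

Partials: r_u = (cos(v), sin(v), 0), r_v = (-u*sin(v), u*cos(v), 2). As functions of (u, v):
  E = r_u · r_u = 1,
  F = r_u · r_v = 0,
  G = r_v · r_v = u^2 + 4.
Evaluating at (u, v) = (5/2, pi/2): E = 1, F = 0, G = 41/4.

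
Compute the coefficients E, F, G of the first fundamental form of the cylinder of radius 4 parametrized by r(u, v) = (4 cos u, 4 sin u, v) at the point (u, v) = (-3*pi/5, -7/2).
E = 16;  F = 0;  G = 1

Partials: r_u = (-4*sin(u), 4*cos(u), 0), r_v = (0, 0, 1). As functions of (u, v):
  E = r_u · r_u = 16,
  F = r_u · r_v = 0,
  G = r_v · r_v = 1.
Evaluating at (u, v) = (-3*pi/5, -7/2): E = 16, F = 0, G = 1.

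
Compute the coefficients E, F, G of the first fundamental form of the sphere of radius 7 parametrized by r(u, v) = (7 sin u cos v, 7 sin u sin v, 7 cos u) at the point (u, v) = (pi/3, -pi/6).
E = 49;  F = 0;  G = 147/4

Partials: r_u = (7*cos(u)*cos(v), 7*sin(v)*cos(u), -7*sin(u)), r_v = (-7*sin(u)*sin(v), 7*sin(u)*cos(v), 0). As functions of (u, v):
  E = r_u · r_u = 49,
  F = r_u · r_v = 0,
  G = r_v · r_v = 49*sin(u)^2.
Evaluating at (u, v) = (pi/3, -pi/6): E = 49, F = 0, G = 147/4.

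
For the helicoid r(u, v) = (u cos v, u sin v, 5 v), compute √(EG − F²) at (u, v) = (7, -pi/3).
√(EG − F²)|_{(7, -pi/3)} = sqrt(74)

E = 1, F = 0, G = u^2 + 25; EG − F² = u^2 + 25; √(EG − F²) = sqrt(u^2 + 25). At the given point: sqrt(74).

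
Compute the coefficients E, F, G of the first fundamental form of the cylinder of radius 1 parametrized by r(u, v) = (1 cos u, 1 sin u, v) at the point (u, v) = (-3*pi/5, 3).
E = 1;  F = 0;  G = 1

Partials: r_u = (-sin(u), cos(u), 0), r_v = (0, 0, 1). As functions of (u, v):
  E = r_u · r_u = 1,
  F = r_u · r_v = 0,
  G = r_v · r_v = 1.
Evaluating at (u, v) = (-3*pi/5, 3): E = 1, F = 0, G = 1.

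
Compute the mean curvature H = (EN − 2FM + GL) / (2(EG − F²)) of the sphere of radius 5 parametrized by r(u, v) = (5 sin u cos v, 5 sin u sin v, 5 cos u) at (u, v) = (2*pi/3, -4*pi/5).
H = -1/5

With E = 25, F = 0, G = 25*sin(u)^2, L = -5*sin(u)/Abs(sin(u)), M = 0, N = -5*sin(u)^3/Abs(sin(u)), assemble
  H = (EN − 2FM + GL) / (2(EG − F²)) = -sin(u)/(5*Abs(sin(u))).
At (u, v) = (2*pi/3, -4*pi/5): H = -1/5.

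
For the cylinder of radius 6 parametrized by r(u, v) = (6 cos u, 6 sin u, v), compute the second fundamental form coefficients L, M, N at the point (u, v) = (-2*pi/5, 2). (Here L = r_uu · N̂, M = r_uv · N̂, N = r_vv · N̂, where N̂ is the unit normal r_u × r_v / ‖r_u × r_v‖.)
L = -6;  M = 0;  N = 0

Compute the unit normal N̂(u, v) = (cos(u), sin(u), 0), and the second partials r_uu, r_uv, r_vv. Take dot products:
  L(u, v) = r_uu · N̂ = -6,
  M(u, v) = r_uv · N̂ = 0,
  N(u, v) = r_vv · N̂ = 0.
Evaluating at (u, v) = (-2*pi/5, 2):
  L = -6, M = 0, N = 0.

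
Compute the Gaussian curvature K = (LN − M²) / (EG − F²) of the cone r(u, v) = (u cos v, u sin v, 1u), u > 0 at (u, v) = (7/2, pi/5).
K = 0

Coefficients of the first fundamental form: E = 2, F = 0, G = u^2.
Coefficients of the second fundamental form: L = 0, M = 0, N = sqrt(2)*u^2/(2*Abs(u)).
Assemble K = (LN − M²)/(EG − F²) = 0. At (u, v) = (7/2, pi/5): K = 0.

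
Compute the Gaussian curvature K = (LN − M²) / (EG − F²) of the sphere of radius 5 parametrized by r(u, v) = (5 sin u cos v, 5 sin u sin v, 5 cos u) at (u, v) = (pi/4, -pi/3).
K = 1/25

Coefficients of the first fundamental form: E = 25, F = 0, G = 25*sin(u)^2.
Coefficients of the second fundamental form: L = -5*sin(u)/Abs(sin(u)), M = 0, N = -5*sin(u)^3/Abs(sin(u)).
Assemble K = (LN − M²)/(EG − F²) = 1/25. At (u, v) = (pi/4, -pi/3): K = 1/25.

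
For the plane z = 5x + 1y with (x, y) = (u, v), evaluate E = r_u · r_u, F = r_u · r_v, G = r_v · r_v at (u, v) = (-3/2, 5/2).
E = 26;  F = 5;  G = 2

Partials: r_u = (1, 0, 5), r_v = (0, 1, 1). As functions of (u, v):
  E = r_u · r_u = 26,
  F = r_u · r_v = 5,
  G = r_v · r_v = 2.
Evaluating at (u, v) = (-3/2, 5/2): E = 26, F = 5, G = 2.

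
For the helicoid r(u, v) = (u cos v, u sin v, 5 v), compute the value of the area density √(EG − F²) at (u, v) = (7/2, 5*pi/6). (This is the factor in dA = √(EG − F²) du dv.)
√(EG − F²)|_{(7/2, 5*pi/6)} = sqrt(149)/2

E = 1, F = 0, G = u^2 + 25, so EG − F² = u^2 + 25. Taking the positive square root: √(EG − F²) = sqrt(u^2 + 25). At (u, v) = (7/2, 5*pi/6): sqrt(149)/2.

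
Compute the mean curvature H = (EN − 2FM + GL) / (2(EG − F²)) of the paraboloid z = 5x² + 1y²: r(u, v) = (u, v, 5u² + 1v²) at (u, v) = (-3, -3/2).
H = 951*sqrt(910)/828100

With E = 100*u^2 + 1, F = 20*u*v, G = 4*v^2 + 1, L = 10/sqrt(100*u^2 + 4*v^2 + 1), M = 0, N = 2/sqrt(100*u^2 + 4*v^2 + 1), assemble
  H = (EN − 2FM + GL) / (2(EG − F²)) = 2*(50*u^2 + 10*v^2 + 3)/(100*u^2 + 4*v^2 + 1)^(3/2).
At (u, v) = (-3, -3/2): H = 951*sqrt(910)/828100.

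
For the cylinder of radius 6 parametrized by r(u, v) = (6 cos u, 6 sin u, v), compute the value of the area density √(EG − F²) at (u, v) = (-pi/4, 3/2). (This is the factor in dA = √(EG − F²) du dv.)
√(EG − F²)|_{(-pi/4, 3/2)} = 6

E = 36, F = 0, G = 1, so EG − F² = 36. Taking the positive square root: √(EG − F²) = 6. At (u, v) = (-pi/4, 3/2): 6.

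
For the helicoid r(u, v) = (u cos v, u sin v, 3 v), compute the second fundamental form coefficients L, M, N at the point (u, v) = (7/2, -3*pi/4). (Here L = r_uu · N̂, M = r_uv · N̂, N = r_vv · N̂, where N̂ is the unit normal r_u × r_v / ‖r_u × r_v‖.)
L = 0;  M = -6*sqrt(85)/85;  N = 0

Compute the unit normal N̂(u, v) = (3*sin(v)/sqrt(u^2 + 9), -3*cos(v)/sqrt(u^2 + 9), u/sqrt(u^2 + 9)), and the second partials r_uu, r_uv, r_vv. Take dot products:
  L(u, v) = r_uu · N̂ = 0,
  M(u, v) = r_uv · N̂ = -3/sqrt(u^2 + 9),
  N(u, v) = r_vv · N̂ = 0.
Evaluating at (u, v) = (7/2, -3*pi/4):
  L = 0, M = -6*sqrt(85)/85, N = 0.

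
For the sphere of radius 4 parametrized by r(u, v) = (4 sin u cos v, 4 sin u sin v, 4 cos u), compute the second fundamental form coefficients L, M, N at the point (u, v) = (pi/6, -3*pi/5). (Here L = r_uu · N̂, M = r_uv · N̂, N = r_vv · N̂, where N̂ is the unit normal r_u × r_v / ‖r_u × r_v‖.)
L = -4;  M = 0;  N = -1

Compute the unit normal N̂(u, v) = (sin(u)^2*cos(v)/Abs(sin(u)), sin(u)^2*sin(v)/Abs(sin(u)), sin(2*u)/(2*Abs(sin(u)))), and the second partials r_uu, r_uv, r_vv. Take dot products:
  L(u, v) = r_uu · N̂ = -4*sin(u)/Abs(sin(u)),
  M(u, v) = r_uv · N̂ = 0,
  N(u, v) = r_vv · N̂ = -4*sin(u)^3/Abs(sin(u)).
Evaluating at (u, v) = (pi/6, -3*pi/5):
  L = -4, M = 0, N = -1.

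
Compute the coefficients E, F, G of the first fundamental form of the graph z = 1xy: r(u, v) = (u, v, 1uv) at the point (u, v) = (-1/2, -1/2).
E = 5/4;  F = 1/4;  G = 5/4

Partials: r_u = (1, 0, v), r_v = (0, 1, u). As functions of (u, v):
  E = r_u · r_u = v^2 + 1,
  F = r_u · r_v = u*v,
  G = r_v · r_v = u^2 + 1.
Evaluating at (u, v) = (-1/2, -1/2): E = 5/4, F = 1/4, G = 5/4.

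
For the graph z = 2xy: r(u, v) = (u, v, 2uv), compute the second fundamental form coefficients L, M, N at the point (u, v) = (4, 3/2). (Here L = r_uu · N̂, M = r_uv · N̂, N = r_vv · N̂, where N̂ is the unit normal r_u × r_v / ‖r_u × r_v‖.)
L = 0;  M = sqrt(74)/37;  N = 0

Compute the unit normal N̂(u, v) = (-2*v/sqrt(4*u^2 + 4*v^2 + 1), -2*u/sqrt(4*u^2 + 4*v^2 + 1), 1/sqrt(4*u^2 + 4*v^2 + 1)), and the second partials r_uu, r_uv, r_vv. Take dot products:
  L(u, v) = r_uu · N̂ = 0,
  M(u, v) = r_uv · N̂ = 2/sqrt(4*u^2 + 4*v^2 + 1),
  N(u, v) = r_vv · N̂ = 0.
Evaluating at (u, v) = (4, 3/2):
  L = 0, M = sqrt(74)/37, N = 0.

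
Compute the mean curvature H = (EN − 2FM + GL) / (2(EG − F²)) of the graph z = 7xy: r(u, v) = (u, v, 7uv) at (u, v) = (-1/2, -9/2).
H = -3087*sqrt(4022)/8088242

With E = 49*v^2 + 1, F = 49*u*v, G = 49*u^2 + 1, L = 0, M = 7/sqrt(49*u^2 + 49*v^2 + 1), N = 0, assemble
  H = (EN − 2FM + GL) / (2(EG − F²)) = -343*u*v/(49*u^2 + 49*v^2 + 1)^(3/2).
At (u, v) = (-1/2, -9/2): H = -3087*sqrt(4022)/8088242.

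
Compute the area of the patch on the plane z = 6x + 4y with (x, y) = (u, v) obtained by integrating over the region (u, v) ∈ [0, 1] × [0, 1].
Area = sqrt(53)

Area = ∫∫ √(EG − F²) du dv with √(EG − F²) = sqrt(53). Integrating over [0, 1] × [0, 1] gives sqrt(53).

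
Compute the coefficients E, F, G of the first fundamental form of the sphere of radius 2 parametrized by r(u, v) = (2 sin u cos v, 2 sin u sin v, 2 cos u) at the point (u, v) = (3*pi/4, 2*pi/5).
E = 4;  F = 0;  G = 2

Partials: r_u = (2*cos(u)*cos(v), 2*sin(v)*cos(u), -2*sin(u)), r_v = (-2*sin(u)*sin(v), 2*sin(u)*cos(v), 0). As functions of (u, v):
  E = r_u · r_u = 4,
  F = r_u · r_v = 0,
  G = r_v · r_v = 4*sin(u)^2.
Evaluating at (u, v) = (3*pi/4, 2*pi/5): E = 4, F = 0, G = 2.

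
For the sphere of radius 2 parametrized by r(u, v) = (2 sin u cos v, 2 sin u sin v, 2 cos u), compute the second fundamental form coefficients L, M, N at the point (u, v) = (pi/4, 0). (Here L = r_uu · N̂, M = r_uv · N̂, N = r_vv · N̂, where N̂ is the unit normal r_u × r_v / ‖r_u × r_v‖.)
L = -2;  M = 0;  N = -1

Compute the unit normal N̂(u, v) = (sin(u)^2*cos(v)/Abs(sin(u)), sin(u)^2*sin(v)/Abs(sin(u)), sin(2*u)/(2*Abs(sin(u)))), and the second partials r_uu, r_uv, r_vv. Take dot products:
  L(u, v) = r_uu · N̂ = -2*sin(u)/Abs(sin(u)),
  M(u, v) = r_uv · N̂ = 0,
  N(u, v) = r_vv · N̂ = -2*sin(u)^3/Abs(sin(u)).
Evaluating at (u, v) = (pi/4, 0):
  L = -2, M = 0, N = -1.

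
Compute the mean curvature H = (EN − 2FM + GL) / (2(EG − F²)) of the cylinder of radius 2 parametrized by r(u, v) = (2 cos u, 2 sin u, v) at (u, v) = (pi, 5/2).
H = -1/4

With E = 4, F = 0, G = 1, L = -2, M = 0, N = 0, assemble
  H = (EN − 2FM + GL) / (2(EG − F²)) = -1/4.
At (u, v) = (pi, 5/2): H = -1/4.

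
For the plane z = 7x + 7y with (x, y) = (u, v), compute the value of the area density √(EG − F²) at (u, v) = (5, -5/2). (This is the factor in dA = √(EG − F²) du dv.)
√(EG − F²)|_{(5, -5/2)} = 3*sqrt(11)

E = 50, F = 49, G = 50, so EG − F² = 99. Taking the positive square root: √(EG − F²) = 3*sqrt(11). At (u, v) = (5, -5/2): 3*sqrt(11).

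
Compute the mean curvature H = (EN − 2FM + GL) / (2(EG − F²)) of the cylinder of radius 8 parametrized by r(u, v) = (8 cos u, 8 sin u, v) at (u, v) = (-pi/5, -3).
H = -1/16

With E = 64, F = 0, G = 1, L = -8, M = 0, N = 0, assemble
  H = (EN − 2FM + GL) / (2(EG − F²)) = -1/16.
At (u, v) = (-pi/5, -3): H = -1/16.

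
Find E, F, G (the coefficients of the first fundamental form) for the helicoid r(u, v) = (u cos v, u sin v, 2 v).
E = 1;  F = 0;  G = u^2 + 4

Compute partials: r_u = (cos(v), sin(v), 0), r_v = (-u*sin(v), u*cos(v), 2). Then
  E = r_u · r_u = 1,
  F = r_u · r_v = 0,
  G = r_v · r_v = u^2 + 4.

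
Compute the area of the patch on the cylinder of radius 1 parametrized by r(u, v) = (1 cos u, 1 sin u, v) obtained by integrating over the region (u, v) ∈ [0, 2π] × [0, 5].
Area = 10*pi

Area = ∫∫ √(EG − F²) du dv with √(EG − F²) = 1. Integrating over [0, 2π] × [0, 5] gives 10*pi.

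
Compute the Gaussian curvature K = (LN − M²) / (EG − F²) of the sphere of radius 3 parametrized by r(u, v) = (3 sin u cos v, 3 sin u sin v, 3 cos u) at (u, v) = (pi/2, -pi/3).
K = 1/9

Coefficients of the first fundamental form: E = 9, F = 0, G = 9*sin(u)^2.
Coefficients of the second fundamental form: L = -3*sin(u)/Abs(sin(u)), M = 0, N = -3*sin(u)^3/Abs(sin(u)).
Assemble K = (LN − M²)/(EG − F²) = 1/9. At (u, v) = (pi/2, -pi/3): K = 1/9.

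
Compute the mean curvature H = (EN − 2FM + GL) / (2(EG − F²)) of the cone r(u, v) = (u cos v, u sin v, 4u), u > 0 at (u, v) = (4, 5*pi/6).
H = sqrt(17)/34

With E = 17, F = 0, G = u^2, L = 0, M = 0, N = 4*sqrt(17)*u^2/(17*Abs(u)), assemble
  H = (EN − 2FM + GL) / (2(EG − F²)) = 2*sqrt(17)/(17*Abs(u)).
At (u, v) = (4, 5*pi/6): H = sqrt(17)/34.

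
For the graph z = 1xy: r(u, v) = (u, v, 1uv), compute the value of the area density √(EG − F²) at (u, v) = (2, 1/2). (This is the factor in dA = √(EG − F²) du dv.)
√(EG − F²)|_{(2, 1/2)} = sqrt(21)/2

E = v^2 + 1, F = u*v, G = u^2 + 1, so EG − F² = u^2 + v^2 + 1. Taking the positive square root: √(EG − F²) = sqrt(u^2 + v^2 + 1). At (u, v) = (2, 1/2): sqrt(21)/2.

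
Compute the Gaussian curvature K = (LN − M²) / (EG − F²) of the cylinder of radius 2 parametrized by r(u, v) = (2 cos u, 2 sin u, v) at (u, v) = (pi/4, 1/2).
K = 0

Coefficients of the first fundamental form: E = 4, F = 0, G = 1.
Coefficients of the second fundamental form: L = -2, M = 0, N = 0.
Assemble K = (LN − M²)/(EG − F²) = 0. At (u, v) = (pi/4, 1/2): K = 0.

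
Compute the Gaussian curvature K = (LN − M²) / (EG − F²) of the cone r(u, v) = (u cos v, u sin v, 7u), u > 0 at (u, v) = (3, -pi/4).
K = 0

Coefficients of the first fundamental form: E = 50, F = 0, G = u^2.
Coefficients of the second fundamental form: L = 0, M = 0, N = 7*sqrt(2)*u^2/(10*Abs(u)).
Assemble K = (LN − M²)/(EG − F²) = 0. At (u, v) = (3, -pi/4): K = 0.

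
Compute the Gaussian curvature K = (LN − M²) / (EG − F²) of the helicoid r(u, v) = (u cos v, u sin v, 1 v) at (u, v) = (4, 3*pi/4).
K = -1/289

Coefficients of the first fundamental form: E = 1, F = 0, G = u^2 + 1.
Coefficients of the second fundamental form: L = 0, M = -1/sqrt(u^2 + 1), N = 0.
Assemble K = (LN − M²)/(EG − F²) = -1/(u^2 + 1)^2. At (u, v) = (4, 3*pi/4): K = -1/289.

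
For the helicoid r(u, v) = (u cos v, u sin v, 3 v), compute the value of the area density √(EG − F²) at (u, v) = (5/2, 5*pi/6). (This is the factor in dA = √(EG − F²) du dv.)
√(EG − F²)|_{(5/2, 5*pi/6)} = sqrt(61)/2

E = 1, F = 0, G = u^2 + 9, so EG − F² = u^2 + 9. Taking the positive square root: √(EG − F²) = sqrt(u^2 + 9). At (u, v) = (5/2, 5*pi/6): sqrt(61)/2.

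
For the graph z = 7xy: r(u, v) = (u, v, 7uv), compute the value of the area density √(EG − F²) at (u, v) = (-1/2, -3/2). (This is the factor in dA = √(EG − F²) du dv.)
√(EG − F²)|_{(-1/2, -3/2)} = sqrt(494)/2

E = 49*v^2 + 1, F = 49*u*v, G = 49*u^2 + 1, so EG − F² = 49*u^2 + 49*v^2 + 1. Taking the positive square root: √(EG − F²) = sqrt(49*u^2 + 49*v^2 + 1). At (u, v) = (-1/2, -3/2): sqrt(494)/2.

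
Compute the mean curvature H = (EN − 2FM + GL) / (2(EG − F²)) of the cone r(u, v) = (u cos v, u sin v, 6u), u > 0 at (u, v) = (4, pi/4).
H = 3*sqrt(37)/148

With E = 37, F = 0, G = u^2, L = 0, M = 0, N = 6*sqrt(37)*u^2/(37*Abs(u)), assemble
  H = (EN − 2FM + GL) / (2(EG − F²)) = 3*sqrt(37)/(37*Abs(u)).
At (u, v) = (4, pi/4): H = 3*sqrt(37)/148.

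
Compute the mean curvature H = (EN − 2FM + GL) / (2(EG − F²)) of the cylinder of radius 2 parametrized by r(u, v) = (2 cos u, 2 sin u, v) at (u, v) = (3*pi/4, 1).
H = -1/4

With E = 4, F = 0, G = 1, L = -2, M = 0, N = 0, assemble
  H = (EN − 2FM + GL) / (2(EG − F²)) = -1/4.
At (u, v) = (3*pi/4, 1): H = -1/4.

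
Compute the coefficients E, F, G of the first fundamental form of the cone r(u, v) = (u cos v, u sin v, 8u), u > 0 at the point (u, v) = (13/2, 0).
E = 65;  F = 0;  G = 169/4

Partials: r_u = (cos(v), sin(v), 8), r_v = (-u*sin(v), u*cos(v), 0). As functions of (u, v):
  E = r_u · r_u = 65,
  F = r_u · r_v = 0,
  G = r_v · r_v = u^2.
Evaluating at (u, v) = (13/2, 0): E = 65, F = 0, G = 169/4.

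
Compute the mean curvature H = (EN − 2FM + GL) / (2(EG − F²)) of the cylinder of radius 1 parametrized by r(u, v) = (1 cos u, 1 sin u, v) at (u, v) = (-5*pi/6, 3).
H = -1/2

With E = 1, F = 0, G = 1, L = -1, M = 0, N = 0, assemble
  H = (EN − 2FM + GL) / (2(EG − F²)) = -1/2.
At (u, v) = (-5*pi/6, 3): H = -1/2.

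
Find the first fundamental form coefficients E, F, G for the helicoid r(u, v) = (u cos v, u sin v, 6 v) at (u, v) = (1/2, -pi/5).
E = 1;  F = 0;  G = 145/4

Partials: r_u = (cos(v), sin(v), 0), r_v = (-u*sin(v), u*cos(v), 6). As functions of (u, v):
  E = r_u · r_u = 1,
  F = r_u · r_v = 0,
  G = r_v · r_v = u^2 + 36.
Evaluating at (u, v) = (1/2, -pi/5): E = 1, F = 0, G = 145/4.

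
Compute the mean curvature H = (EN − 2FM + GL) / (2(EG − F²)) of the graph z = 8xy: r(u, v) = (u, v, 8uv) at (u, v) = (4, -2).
H = 4096*sqrt(1281)/1640961

With E = 64*v^2 + 1, F = 64*u*v, G = 64*u^2 + 1, L = 0, M = 8/sqrt(64*u^2 + 64*v^2 + 1), N = 0, assemble
  H = (EN − 2FM + GL) / (2(EG − F²)) = -512*u*v/(64*u^2 + 64*v^2 + 1)^(3/2).
At (u, v) = (4, -2): H = 4096*sqrt(1281)/1640961.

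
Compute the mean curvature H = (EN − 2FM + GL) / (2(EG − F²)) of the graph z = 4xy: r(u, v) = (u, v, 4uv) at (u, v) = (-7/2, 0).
H = 0

With E = 16*v^2 + 1, F = 16*u*v, G = 16*u^2 + 1, L = 0, M = 4/sqrt(16*u^2 + 16*v^2 + 1), N = 0, assemble
  H = (EN − 2FM + GL) / (2(EG − F²)) = -64*u*v/(16*u^2 + 16*v^2 + 1)^(3/2).
At (u, v) = (-7/2, 0): H = 0.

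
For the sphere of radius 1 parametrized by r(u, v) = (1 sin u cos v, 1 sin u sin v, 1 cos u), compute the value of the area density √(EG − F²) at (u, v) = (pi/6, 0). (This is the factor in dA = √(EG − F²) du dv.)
√(EG − F²)|_{(pi/6, 0)} = 1/2

E = 1, F = 0, G = sin(u)^2, so EG − F² = sin(u)^2. Taking the positive square root: √(EG − F²) = Abs(sin(u)). At (u, v) = (pi/6, 0): 1/2.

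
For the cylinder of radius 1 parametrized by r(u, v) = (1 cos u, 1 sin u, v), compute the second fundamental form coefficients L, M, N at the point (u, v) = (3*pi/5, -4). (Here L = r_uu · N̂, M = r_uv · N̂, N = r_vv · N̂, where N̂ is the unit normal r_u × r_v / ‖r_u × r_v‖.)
L = -1;  M = 0;  N = 0

Compute the unit normal N̂(u, v) = (cos(u), sin(u), 0), and the second partials r_uu, r_uv, r_vv. Take dot products:
  L(u, v) = r_uu · N̂ = -1,
  M(u, v) = r_uv · N̂ = 0,
  N(u, v) = r_vv · N̂ = 0.
Evaluating at (u, v) = (3*pi/5, -4):
  L = -1, M = 0, N = 0.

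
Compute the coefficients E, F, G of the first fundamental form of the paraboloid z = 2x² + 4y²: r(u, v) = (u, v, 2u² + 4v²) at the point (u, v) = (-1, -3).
E = 17;  F = 96;  G = 577

Partials: r_u = (1, 0, 4*u), r_v = (0, 1, 8*v). As functions of (u, v):
  E = r_u · r_u = 16*u^2 + 1,
  F = r_u · r_v = 32*u*v,
  G = r_v · r_v = 64*v^2 + 1.
Evaluating at (u, v) = (-1, -3): E = 17, F = 96, G = 577.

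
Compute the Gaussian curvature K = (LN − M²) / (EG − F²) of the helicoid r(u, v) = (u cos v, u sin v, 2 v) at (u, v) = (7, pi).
K = -4/2809

Coefficients of the first fundamental form: E = 1, F = 0, G = u^2 + 4.
Coefficients of the second fundamental form: L = 0, M = -2/sqrt(u^2 + 4), N = 0.
Assemble K = (LN − M²)/(EG − F²) = -4/(u^2 + 4)^2. At (u, v) = (7, pi): K = -4/2809.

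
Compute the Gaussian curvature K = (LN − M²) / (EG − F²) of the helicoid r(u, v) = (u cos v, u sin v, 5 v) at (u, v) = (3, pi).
K = -25/1156

Coefficients of the first fundamental form: E = 1, F = 0, G = u^2 + 25.
Coefficients of the second fundamental form: L = 0, M = -5/sqrt(u^2 + 25), N = 0.
Assemble K = (LN − M²)/(EG − F²) = -25/(u^2 + 25)^2. At (u, v) = (3, pi): K = -25/1156.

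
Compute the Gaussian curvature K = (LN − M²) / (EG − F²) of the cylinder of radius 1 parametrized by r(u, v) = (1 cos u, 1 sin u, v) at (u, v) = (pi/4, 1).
K = 0

Coefficients of the first fundamental form: E = 1, F = 0, G = 1.
Coefficients of the second fundamental form: L = -1, M = 0, N = 0.
Assemble K = (LN − M²)/(EG − F²) = 0. At (u, v) = (pi/4, 1): K = 0.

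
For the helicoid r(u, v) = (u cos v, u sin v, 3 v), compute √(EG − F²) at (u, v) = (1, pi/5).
√(EG − F²)|_{(1, pi/5)} = sqrt(10)

E = 1, F = 0, G = u^2 + 9; EG − F² = u^2 + 9; √(EG − F²) = sqrt(u^2 + 9). At the given point: sqrt(10).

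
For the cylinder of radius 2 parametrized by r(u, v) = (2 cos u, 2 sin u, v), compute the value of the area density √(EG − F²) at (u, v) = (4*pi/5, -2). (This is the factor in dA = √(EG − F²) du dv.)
√(EG − F²)|_{(4*pi/5, -2)} = 2

E = 4, F = 0, G = 1, so EG − F² = 4. Taking the positive square root: √(EG − F²) = 2. At (u, v) = (4*pi/5, -2): 2.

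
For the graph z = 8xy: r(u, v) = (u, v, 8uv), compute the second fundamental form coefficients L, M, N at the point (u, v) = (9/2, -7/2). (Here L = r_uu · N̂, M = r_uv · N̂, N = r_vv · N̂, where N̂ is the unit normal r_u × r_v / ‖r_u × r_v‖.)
L = 0;  M = 8*sqrt(2081)/2081;  N = 0

Compute the unit normal N̂(u, v) = (-8*v/sqrt(64*u^2 + 64*v^2 + 1), -8*u/sqrt(64*u^2 + 64*v^2 + 1), 1/sqrt(64*u^2 + 64*v^2 + 1)), and the second partials r_uu, r_uv, r_vv. Take dot products:
  L(u, v) = r_uu · N̂ = 0,
  M(u, v) = r_uv · N̂ = 8/sqrt(64*u^2 + 64*v^2 + 1),
  N(u, v) = r_vv · N̂ = 0.
Evaluating at (u, v) = (9/2, -7/2):
  L = 0, M = 8*sqrt(2081)/2081, N = 0.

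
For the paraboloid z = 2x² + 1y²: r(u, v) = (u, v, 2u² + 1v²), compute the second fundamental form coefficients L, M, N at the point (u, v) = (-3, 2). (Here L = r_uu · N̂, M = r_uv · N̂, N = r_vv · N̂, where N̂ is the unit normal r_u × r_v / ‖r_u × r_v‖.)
L = 4*sqrt(161)/161;  M = 0;  N = 2*sqrt(161)/161

Compute the unit normal N̂(u, v) = (-4*u/sqrt(16*u^2 + 4*v^2 + 1), -2*v/sqrt(16*u^2 + 4*v^2 + 1), 1/sqrt(16*u^2 + 4*v^2 + 1)), and the second partials r_uu, r_uv, r_vv. Take dot products:
  L(u, v) = r_uu · N̂ = 4/sqrt(16*u^2 + 4*v^2 + 1),
  M(u, v) = r_uv · N̂ = 0,
  N(u, v) = r_vv · N̂ = 2/sqrt(16*u^2 + 4*v^2 + 1).
Evaluating at (u, v) = (-3, 2):
  L = 4*sqrt(161)/161, M = 0, N = 2*sqrt(161)/161.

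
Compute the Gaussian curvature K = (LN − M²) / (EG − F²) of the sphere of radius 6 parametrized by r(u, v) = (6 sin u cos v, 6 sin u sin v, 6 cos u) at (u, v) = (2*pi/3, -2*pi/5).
K = 1/36

Coefficients of the first fundamental form: E = 36, F = 0, G = 36*sin(u)^2.
Coefficients of the second fundamental form: L = -6*sin(u)/Abs(sin(u)), M = 0, N = -6*sin(u)^3/Abs(sin(u)).
Assemble K = (LN − M²)/(EG − F²) = 1/36. At (u, v) = (2*pi/3, -2*pi/5): K = 1/36.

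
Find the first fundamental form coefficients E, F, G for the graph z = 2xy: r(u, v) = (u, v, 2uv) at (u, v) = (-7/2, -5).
E = 101;  F = 70;  G = 50

Partials: r_u = (1, 0, 2*v), r_v = (0, 1, 2*u). As functions of (u, v):
  E = r_u · r_u = 4*v^2 + 1,
  F = r_u · r_v = 4*u*v,
  G = r_v · r_v = 4*u^2 + 1.
Evaluating at (u, v) = (-7/2, -5): E = 101, F = 70, G = 50.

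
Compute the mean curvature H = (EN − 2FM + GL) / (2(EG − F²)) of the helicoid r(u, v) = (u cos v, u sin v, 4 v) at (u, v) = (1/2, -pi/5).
H = 0

With E = 1, F = 0, G = u^2 + 16, L = 0, M = -4/sqrt(u^2 + 16), N = 0, assemble
  H = (EN − 2FM + GL) / (2(EG − F²)) = 0.
At (u, v) = (1/2, -pi/5): H = 0.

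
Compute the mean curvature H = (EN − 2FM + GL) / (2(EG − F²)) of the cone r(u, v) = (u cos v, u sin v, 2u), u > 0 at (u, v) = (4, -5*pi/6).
H = sqrt(5)/20

With E = 5, F = 0, G = u^2, L = 0, M = 0, N = 2*sqrt(5)*u^2/(5*Abs(u)), assemble
  H = (EN − 2FM + GL) / (2(EG − F²)) = sqrt(5)/(5*Abs(u)).
At (u, v) = (4, -5*pi/6): H = sqrt(5)/20.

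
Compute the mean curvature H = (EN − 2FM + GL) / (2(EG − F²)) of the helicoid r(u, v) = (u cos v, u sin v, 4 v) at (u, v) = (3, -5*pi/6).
H = 0

With E = 1, F = 0, G = u^2 + 16, L = 0, M = -4/sqrt(u^2 + 16), N = 0, assemble
  H = (EN − 2FM + GL) / (2(EG − F²)) = 0.
At (u, v) = (3, -5*pi/6): H = 0.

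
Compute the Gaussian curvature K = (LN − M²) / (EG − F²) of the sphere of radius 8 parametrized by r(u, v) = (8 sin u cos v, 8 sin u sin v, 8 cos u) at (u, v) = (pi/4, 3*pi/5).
K = 1/64

Coefficients of the first fundamental form: E = 64, F = 0, G = 64*sin(u)^2.
Coefficients of the second fundamental form: L = -8*sin(u)/Abs(sin(u)), M = 0, N = -8*sin(u)^3/Abs(sin(u)).
Assemble K = (LN − M²)/(EG − F²) = 1/64. At (u, v) = (pi/4, 3*pi/5): K = 1/64.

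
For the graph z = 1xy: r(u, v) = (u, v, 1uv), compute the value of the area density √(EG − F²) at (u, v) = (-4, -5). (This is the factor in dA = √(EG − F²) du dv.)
√(EG − F²)|_{(-4, -5)} = sqrt(42)

E = v^2 + 1, F = u*v, G = u^2 + 1, so EG − F² = u^2 + v^2 + 1. Taking the positive square root: √(EG − F²) = sqrt(u^2 + v^2 + 1). At (u, v) = (-4, -5): sqrt(42).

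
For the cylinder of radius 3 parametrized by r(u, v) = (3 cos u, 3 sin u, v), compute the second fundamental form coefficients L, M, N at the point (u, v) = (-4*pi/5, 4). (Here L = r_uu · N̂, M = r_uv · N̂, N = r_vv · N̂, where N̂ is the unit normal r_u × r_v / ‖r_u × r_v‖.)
L = -3;  M = 0;  N = 0

Compute the unit normal N̂(u, v) = (cos(u), sin(u), 0), and the second partials r_uu, r_uv, r_vv. Take dot products:
  L(u, v) = r_uu · N̂ = -3,
  M(u, v) = r_uv · N̂ = 0,
  N(u, v) = r_vv · N̂ = 0.
Evaluating at (u, v) = (-4*pi/5, 4):
  L = -3, M = 0, N = 0.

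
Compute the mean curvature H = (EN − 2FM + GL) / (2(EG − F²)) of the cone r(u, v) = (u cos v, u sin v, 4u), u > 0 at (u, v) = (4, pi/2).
H = sqrt(17)/34

With E = 17, F = 0, G = u^2, L = 0, M = 0, N = 4*sqrt(17)*u^2/(17*Abs(u)), assemble
  H = (EN − 2FM + GL) / (2(EG − F²)) = 2*sqrt(17)/(17*Abs(u)).
At (u, v) = (4, pi/2): H = sqrt(17)/34.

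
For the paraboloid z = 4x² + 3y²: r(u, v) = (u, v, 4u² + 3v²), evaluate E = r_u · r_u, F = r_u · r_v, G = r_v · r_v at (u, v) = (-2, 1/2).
E = 257;  F = -48;  G = 10

Partials: r_u = (1, 0, 8*u), r_v = (0, 1, 6*v). As functions of (u, v):
  E = r_u · r_u = 64*u^2 + 1,
  F = r_u · r_v = 48*u*v,
  G = r_v · r_v = 36*v^2 + 1.
Evaluating at (u, v) = (-2, 1/2): E = 257, F = -48, G = 10.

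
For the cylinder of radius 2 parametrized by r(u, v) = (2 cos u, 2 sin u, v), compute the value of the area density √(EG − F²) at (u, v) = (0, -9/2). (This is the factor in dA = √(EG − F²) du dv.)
√(EG − F²)|_{(0, -9/2)} = 2

E = 4, F = 0, G = 1, so EG − F² = 4. Taking the positive square root: √(EG − F²) = 2. At (u, v) = (0, -9/2): 2.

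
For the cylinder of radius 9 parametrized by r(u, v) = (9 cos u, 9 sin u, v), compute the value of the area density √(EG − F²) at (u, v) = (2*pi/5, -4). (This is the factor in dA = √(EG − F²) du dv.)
√(EG − F²)|_{(2*pi/5, -4)} = 9

E = 81, F = 0, G = 1, so EG − F² = 81. Taking the positive square root: √(EG − F²) = 9. At (u, v) = (2*pi/5, -4): 9.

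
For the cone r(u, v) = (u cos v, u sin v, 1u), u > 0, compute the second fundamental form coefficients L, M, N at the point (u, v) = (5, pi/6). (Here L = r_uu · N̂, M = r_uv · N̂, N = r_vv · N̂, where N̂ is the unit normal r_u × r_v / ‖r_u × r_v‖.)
L = 0;  M = 0;  N = 5*sqrt(2)/2

Compute the unit normal N̂(u, v) = (-sqrt(2)*u*cos(v)/(2*Abs(u)), -sqrt(2)*u*sin(v)/(2*Abs(u)), sqrt(2)*u/(2*Abs(u))), and the second partials r_uu, r_uv, r_vv. Take dot products:
  L(u, v) = r_uu · N̂ = 0,
  M(u, v) = r_uv · N̂ = 0,
  N(u, v) = r_vv · N̂ = sqrt(2)*u^2/(2*Abs(u)).
Evaluating at (u, v) = (5, pi/6):
  L = 0, M = 0, N = 5*sqrt(2)/2.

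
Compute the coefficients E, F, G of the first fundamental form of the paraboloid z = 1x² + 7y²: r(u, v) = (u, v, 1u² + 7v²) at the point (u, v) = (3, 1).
E = 37;  F = 84;  G = 197

Partials: r_u = (1, 0, 2*u), r_v = (0, 1, 14*v). As functions of (u, v):
  E = r_u · r_u = 4*u^2 + 1,
  F = r_u · r_v = 28*u*v,
  G = r_v · r_v = 196*v^2 + 1.
Evaluating at (u, v) = (3, 1): E = 37, F = 84, G = 197.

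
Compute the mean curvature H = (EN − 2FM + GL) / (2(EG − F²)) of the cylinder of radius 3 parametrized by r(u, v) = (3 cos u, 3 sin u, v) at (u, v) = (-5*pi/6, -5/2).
H = -1/6

With E = 9, F = 0, G = 1, L = -3, M = 0, N = 0, assemble
  H = (EN − 2FM + GL) / (2(EG − F²)) = -1/6.
At (u, v) = (-5*pi/6, -5/2): H = -1/6.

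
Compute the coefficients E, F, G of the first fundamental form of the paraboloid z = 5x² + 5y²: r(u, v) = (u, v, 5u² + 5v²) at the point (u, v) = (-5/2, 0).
E = 626;  F = 0;  G = 1

Partials: r_u = (1, 0, 10*u), r_v = (0, 1, 10*v). As functions of (u, v):
  E = r_u · r_u = 100*u^2 + 1,
  F = r_u · r_v = 100*u*v,
  G = r_v · r_v = 100*v^2 + 1.
Evaluating at (u, v) = (-5/2, 0): E = 626, F = 0, G = 1.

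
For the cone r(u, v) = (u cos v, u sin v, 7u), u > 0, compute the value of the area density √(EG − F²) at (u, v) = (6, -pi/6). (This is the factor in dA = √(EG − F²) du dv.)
√(EG − F²)|_{(6, -pi/6)} = 30*sqrt(2)

E = 50, F = 0, G = u^2, so EG − F² = 50*u^2. Taking the positive square root: √(EG − F²) = 5*sqrt(2)*Abs(u). At (u, v) = (6, -pi/6): 30*sqrt(2).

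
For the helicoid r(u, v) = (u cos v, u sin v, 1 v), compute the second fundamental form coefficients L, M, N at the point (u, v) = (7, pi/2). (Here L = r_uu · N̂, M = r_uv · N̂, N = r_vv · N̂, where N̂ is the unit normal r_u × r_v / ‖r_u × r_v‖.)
L = 0;  M = -sqrt(2)/10;  N = 0

Compute the unit normal N̂(u, v) = (sin(v)/sqrt(u^2 + 1), -cos(v)/sqrt(u^2 + 1), u/sqrt(u^2 + 1)), and the second partials r_uu, r_uv, r_vv. Take dot products:
  L(u, v) = r_uu · N̂ = 0,
  M(u, v) = r_uv · N̂ = -1/sqrt(u^2 + 1),
  N(u, v) = r_vv · N̂ = 0.
Evaluating at (u, v) = (7, pi/2):
  L = 0, M = -sqrt(2)/10, N = 0.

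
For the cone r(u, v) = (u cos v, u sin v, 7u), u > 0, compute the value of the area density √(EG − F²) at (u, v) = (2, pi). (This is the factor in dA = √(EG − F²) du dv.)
√(EG − F²)|_{(2, pi)} = 10*sqrt(2)

E = 50, F = 0, G = u^2, so EG − F² = 50*u^2. Taking the positive square root: √(EG − F²) = 5*sqrt(2)*Abs(u). At (u, v) = (2, pi): 10*sqrt(2).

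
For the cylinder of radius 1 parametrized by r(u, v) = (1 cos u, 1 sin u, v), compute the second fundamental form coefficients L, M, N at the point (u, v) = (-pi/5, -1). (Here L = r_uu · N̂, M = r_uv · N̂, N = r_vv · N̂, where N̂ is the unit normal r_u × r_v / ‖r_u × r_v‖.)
L = -1;  M = 0;  N = 0

Compute the unit normal N̂(u, v) = (cos(u), sin(u), 0), and the second partials r_uu, r_uv, r_vv. Take dot products:
  L(u, v) = r_uu · N̂ = -1,
  M(u, v) = r_uv · N̂ = 0,
  N(u, v) = r_vv · N̂ = 0.
Evaluating at (u, v) = (-pi/5, -1):
  L = -1, M = 0, N = 0.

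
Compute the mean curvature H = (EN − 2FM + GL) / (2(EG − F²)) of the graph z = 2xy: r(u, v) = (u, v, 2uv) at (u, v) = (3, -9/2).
H = 27*sqrt(118)/3481

With E = 4*v^2 + 1, F = 4*u*v, G = 4*u^2 + 1, L = 0, M = 2/sqrt(4*u^2 + 4*v^2 + 1), N = 0, assemble
  H = (EN − 2FM + GL) / (2(EG − F²)) = -8*u*v/(4*u^2 + 4*v^2 + 1)^(3/2).
At (u, v) = (3, -9/2): H = 27*sqrt(118)/3481.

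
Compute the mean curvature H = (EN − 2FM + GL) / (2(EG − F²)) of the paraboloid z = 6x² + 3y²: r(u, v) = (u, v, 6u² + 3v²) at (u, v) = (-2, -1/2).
H = 1791*sqrt(586)/343396

With E = 144*u^2 + 1, F = 72*u*v, G = 36*v^2 + 1, L = 12/sqrt(144*u^2 + 36*v^2 + 1), M = 0, N = 6/sqrt(144*u^2 + 36*v^2 + 1), assemble
  H = (EN − 2FM + GL) / (2(EG − F²)) = 9*(48*u^2 + 24*v^2 + 1)/(144*u^2 + 36*v^2 + 1)^(3/2).
At (u, v) = (-2, -1/2): H = 1791*sqrt(586)/343396.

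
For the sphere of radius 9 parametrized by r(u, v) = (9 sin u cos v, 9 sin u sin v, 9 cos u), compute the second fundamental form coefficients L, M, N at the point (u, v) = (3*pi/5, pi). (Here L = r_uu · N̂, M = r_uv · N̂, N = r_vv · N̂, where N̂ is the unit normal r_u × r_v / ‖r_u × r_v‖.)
L = -9;  M = 0;  N = -45/8 - 9*sqrt(5)/8

Compute the unit normal N̂(u, v) = (sin(u)^2*cos(v)/Abs(sin(u)), sin(u)^2*sin(v)/Abs(sin(u)), sin(2*u)/(2*Abs(sin(u)))), and the second partials r_uu, r_uv, r_vv. Take dot products:
  L(u, v) = r_uu · N̂ = -9*sin(u)/Abs(sin(u)),
  M(u, v) = r_uv · N̂ = 0,
  N(u, v) = r_vv · N̂ = -9*sin(u)^3/Abs(sin(u)).
Evaluating at (u, v) = (3*pi/5, pi):
  L = -9, M = 0, N = -45/8 - 9*sqrt(5)/8.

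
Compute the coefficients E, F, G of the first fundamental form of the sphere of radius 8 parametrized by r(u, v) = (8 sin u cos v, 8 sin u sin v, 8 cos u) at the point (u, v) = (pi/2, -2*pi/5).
E = 64;  F = 0;  G = 64

Partials: r_u = (8*cos(u)*cos(v), 8*sin(v)*cos(u), -8*sin(u)), r_v = (-8*sin(u)*sin(v), 8*sin(u)*cos(v), 0). As functions of (u, v):
  E = r_u · r_u = 64,
  F = r_u · r_v = 0,
  G = r_v · r_v = 64*sin(u)^2.
Evaluating at (u, v) = (pi/2, -2*pi/5): E = 64, F = 0, G = 64.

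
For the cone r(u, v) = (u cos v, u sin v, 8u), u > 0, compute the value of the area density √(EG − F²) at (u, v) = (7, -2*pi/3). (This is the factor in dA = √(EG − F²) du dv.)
√(EG − F²)|_{(7, -2*pi/3)} = 7*sqrt(65)

E = 65, F = 0, G = u^2, so EG − F² = 65*u^2. Taking the positive square root: √(EG − F²) = sqrt(65)*Abs(u). At (u, v) = (7, -2*pi/3): 7*sqrt(65).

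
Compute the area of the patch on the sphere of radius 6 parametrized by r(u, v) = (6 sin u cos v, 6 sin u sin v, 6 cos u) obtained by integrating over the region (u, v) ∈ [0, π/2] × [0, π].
Area = 36*pi

Area = ∫∫ √(EG − F²) du dv with √(EG − F²) = 36*Abs(sin(u)). Integrating over [0, π/2] × [0, π] gives 36*pi.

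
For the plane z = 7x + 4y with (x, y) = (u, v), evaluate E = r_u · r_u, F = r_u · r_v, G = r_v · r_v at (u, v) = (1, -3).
E = 50;  F = 28;  G = 17

Partials: r_u = (1, 0, 7), r_v = (0, 1, 4). As functions of (u, v):
  E = r_u · r_u = 50,
  F = r_u · r_v = 28,
  G = r_v · r_v = 17.
Evaluating at (u, v) = (1, -3): E = 50, F = 28, G = 17.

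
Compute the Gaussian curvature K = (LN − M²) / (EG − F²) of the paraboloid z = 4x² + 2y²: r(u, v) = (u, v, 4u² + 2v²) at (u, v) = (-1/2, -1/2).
K = 32/441

Coefficients of the first fundamental form: E = 64*u^2 + 1, F = 32*u*v, G = 16*v^2 + 1.
Coefficients of the second fundamental form: L = 8/sqrt(64*u^2 + 16*v^2 + 1), M = 0, N = 4/sqrt(64*u^2 + 16*v^2 + 1).
Assemble K = (LN − M²)/(EG − F²) = 32/(4096*u^4 + 2048*u^2*v^2 + 128*u^2 + 256*v^4 + 32*v^2 + 1). At (u, v) = (-1/2, -1/2): K = 32/441.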